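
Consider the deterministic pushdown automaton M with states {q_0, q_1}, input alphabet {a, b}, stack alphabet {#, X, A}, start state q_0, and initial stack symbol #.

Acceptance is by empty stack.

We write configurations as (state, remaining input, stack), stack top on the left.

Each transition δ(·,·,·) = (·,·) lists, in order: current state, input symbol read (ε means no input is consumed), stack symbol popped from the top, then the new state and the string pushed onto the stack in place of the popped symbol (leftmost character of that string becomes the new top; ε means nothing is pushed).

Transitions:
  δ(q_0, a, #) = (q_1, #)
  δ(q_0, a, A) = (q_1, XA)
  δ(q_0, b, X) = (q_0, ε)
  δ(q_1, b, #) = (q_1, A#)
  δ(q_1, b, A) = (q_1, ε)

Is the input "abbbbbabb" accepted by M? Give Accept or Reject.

Reject

(q_0, abbbbbabb, #) ⊢ (q_1, bbbbbabb, #) ⊢ (q_1, bbbbabb, A#) ⊢ (q_1, bbbabb, #) ⊢ (q_1, bbabb, A#) ⊢ (q_1, babb, #) ⊢ (q_1, abb, A#)
No transition applies at (q_1, abb, A#); input not fully consumed.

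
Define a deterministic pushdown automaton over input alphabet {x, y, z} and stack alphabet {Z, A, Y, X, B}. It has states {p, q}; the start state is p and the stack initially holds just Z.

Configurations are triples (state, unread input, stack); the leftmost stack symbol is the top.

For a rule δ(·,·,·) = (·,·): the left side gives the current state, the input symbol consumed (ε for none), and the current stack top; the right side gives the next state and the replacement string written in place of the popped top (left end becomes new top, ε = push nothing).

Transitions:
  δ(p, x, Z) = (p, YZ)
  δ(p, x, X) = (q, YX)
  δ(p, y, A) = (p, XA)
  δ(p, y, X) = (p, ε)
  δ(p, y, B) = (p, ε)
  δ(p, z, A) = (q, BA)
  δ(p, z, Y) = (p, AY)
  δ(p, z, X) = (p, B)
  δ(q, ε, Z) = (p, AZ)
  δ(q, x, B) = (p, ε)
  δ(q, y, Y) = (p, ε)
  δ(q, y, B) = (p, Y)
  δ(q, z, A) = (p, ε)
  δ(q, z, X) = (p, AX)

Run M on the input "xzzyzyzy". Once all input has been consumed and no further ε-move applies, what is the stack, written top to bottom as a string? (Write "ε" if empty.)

AYAYZ

(p, xzzyzyzy, Z) ⊢ (p, zzyzyzy, YZ) ⊢ (p, zyzyzy, AYZ) ⊢ (q, yzyzy, BAYZ) ⊢ (p, zyzy, YAYZ) ⊢ (p, yzy, AYAYZ) ⊢ (p, zy, XAYAYZ) ⊢ (p, y, BAYAYZ) ⊢ (p, ε, AYAYZ)
All input consumed in state p with stack AYAYZ.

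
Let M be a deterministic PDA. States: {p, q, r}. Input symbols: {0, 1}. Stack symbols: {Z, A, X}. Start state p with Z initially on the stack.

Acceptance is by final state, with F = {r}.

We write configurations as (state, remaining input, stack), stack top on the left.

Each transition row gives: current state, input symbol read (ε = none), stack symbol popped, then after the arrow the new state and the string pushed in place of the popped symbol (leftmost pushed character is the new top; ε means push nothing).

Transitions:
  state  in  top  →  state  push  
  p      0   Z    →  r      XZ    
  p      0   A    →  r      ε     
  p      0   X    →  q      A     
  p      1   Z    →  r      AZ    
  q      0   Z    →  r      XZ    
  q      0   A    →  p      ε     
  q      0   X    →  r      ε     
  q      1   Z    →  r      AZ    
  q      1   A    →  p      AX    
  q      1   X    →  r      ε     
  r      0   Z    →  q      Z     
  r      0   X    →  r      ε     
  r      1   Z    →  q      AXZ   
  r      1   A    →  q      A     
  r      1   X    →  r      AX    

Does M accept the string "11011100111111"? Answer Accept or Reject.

Reject

(p, 11011100111111, Z)
  read 1, top Z: go to r, push AZ → (r, 1011100111111, AZ)
  read 1, top A: go to q, push A → (q, 011100111111, AZ)
  read 0, top A: go to p, push ε → (p, 11100111111, Z)
  read 1, top Z: go to r, push AZ → (r, 1100111111, AZ)
  read 1, top A: go to q, push A → (q, 100111111, AZ)
  read 1, top A: go to p, push AX → (p, 00111111, AXZ)
  read 0, top A: go to r, push ε → (r, 0111111, XZ)
  read 0, top X: go to r, push ε → (r, 111111, Z)
  read 1, top Z: go to q, push AXZ → (q, 11111, AXZ)
  read 1, top A: go to p, push AX → (p, 1111, AXXZ)
No transition applies at (p, 1111, AXXZ); input not fully consumed.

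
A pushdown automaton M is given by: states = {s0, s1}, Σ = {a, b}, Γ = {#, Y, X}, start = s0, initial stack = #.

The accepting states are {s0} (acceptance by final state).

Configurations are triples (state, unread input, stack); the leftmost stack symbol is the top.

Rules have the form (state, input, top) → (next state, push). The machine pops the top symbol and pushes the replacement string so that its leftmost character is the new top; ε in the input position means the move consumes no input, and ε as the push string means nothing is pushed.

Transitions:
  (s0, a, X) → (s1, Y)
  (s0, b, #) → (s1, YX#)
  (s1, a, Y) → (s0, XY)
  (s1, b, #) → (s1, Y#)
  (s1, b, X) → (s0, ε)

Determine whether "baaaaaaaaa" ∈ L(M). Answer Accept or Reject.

Accept

One accepting computation: (s0, baaaaaaaaa, #) ⊢ (s1, aaaaaaaaa, YX#) ⊢ (s0, aaaaaaaa, XYX#) ⊢ (s1, aaaaaaa, YYX#) ⊢ (s0, aaaaaa, XYYX#) ⊢ (s1, aaaaa, YYYX#) ⊢ (s0, aaaa, XYYYX#) ⊢ (s1, aaa, YYYYX#) ⊢ (s0, aa, XYYYYX#) ⊢ (s1, a, YYYYYX#) ⊢ (s0, ε, XYYYYYX#)
All input consumed and state s0 ∈ F.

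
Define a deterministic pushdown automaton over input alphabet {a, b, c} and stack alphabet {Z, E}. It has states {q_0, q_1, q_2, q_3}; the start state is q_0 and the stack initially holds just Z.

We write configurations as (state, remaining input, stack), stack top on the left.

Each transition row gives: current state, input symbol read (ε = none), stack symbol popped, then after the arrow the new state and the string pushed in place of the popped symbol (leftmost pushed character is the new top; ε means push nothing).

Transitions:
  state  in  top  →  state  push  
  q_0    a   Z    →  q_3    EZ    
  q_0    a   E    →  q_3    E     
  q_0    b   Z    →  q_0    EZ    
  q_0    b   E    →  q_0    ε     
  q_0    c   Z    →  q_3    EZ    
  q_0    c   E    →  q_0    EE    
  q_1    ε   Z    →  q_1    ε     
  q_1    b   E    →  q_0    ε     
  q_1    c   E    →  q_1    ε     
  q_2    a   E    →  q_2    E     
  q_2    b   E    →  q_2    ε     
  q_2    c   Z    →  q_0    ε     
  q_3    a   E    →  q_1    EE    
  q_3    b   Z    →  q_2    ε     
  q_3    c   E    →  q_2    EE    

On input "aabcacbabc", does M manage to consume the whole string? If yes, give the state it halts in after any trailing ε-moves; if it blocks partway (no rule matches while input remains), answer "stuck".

stuck

(q_0, aabcacbabc, Z)
  read a, top Z: go to q_3, push EZ → (q_3, abcacbabc, EZ)
  read a, top E: go to q_1, push EE → (q_1, bcacbabc, EEZ)
  read b, top E: go to q_0, push ε → (q_0, cacbabc, EZ)
  read c, top E: go to q_0, push EE → (q_0, acbabc, EEZ)
  read a, top E: go to q_3, push E → (q_3, cbabc, EEZ)
  read c, top E: go to q_2, push EE → (q_2, babc, EEEZ)
  read b, top E: go to q_2, push ε → (q_2, abc, EEZ)
  read a, top E: go to q_2, push E → (q_2, bc, EEZ)
  read b, top E: go to q_2, push ε → (q_2, c, EZ)
No transition for (q_2, c, top E); M blocks with input c remaining.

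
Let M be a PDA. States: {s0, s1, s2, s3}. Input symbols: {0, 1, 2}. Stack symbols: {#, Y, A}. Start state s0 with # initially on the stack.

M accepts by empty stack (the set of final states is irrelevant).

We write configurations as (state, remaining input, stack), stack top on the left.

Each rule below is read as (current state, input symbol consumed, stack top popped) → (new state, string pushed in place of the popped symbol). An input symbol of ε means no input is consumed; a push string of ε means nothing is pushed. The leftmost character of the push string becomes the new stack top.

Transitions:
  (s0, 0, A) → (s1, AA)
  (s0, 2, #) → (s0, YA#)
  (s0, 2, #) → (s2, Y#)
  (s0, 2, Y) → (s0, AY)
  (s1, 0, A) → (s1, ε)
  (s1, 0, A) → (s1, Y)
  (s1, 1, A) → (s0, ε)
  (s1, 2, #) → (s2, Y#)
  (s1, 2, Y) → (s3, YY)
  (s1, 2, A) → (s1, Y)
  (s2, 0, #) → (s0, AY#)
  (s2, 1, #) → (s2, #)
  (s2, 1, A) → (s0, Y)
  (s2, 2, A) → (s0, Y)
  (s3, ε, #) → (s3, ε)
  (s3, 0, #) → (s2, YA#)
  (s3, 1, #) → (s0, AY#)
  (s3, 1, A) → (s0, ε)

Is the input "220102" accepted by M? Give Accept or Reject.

Reject

No computation consumes all input and empties the stack.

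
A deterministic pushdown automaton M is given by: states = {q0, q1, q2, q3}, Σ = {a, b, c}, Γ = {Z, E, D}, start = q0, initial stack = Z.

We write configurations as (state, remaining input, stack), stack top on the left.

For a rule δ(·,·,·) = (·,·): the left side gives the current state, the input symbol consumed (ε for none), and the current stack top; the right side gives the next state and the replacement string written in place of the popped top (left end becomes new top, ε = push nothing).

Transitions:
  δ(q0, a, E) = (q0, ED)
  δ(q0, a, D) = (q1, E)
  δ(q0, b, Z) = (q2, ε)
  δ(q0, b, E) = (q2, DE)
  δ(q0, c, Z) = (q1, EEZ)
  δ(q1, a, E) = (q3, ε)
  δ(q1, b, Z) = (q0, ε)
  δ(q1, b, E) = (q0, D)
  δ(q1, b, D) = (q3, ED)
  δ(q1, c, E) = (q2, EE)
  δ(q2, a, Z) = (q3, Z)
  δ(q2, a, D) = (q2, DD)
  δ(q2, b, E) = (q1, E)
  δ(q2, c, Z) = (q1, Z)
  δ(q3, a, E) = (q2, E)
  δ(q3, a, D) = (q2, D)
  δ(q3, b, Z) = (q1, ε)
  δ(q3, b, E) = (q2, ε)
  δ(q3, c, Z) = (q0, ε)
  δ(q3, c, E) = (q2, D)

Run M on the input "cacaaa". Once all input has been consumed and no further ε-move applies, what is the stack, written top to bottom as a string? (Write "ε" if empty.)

DDDDZ

(q0, cacaaa, Z)
  read c, top Z: go to q1, push EEZ → (q1, acaaa, EEZ)
  read a, top E: go to q3, push ε → (q3, caaa, EZ)
  read c, top E: go to q2, push D → (q2, aaa, DZ)
  read a, top D: go to q2, push DD → (q2, aa, DDZ)
  read a, top D: go to q2, push DD → (q2, a, DDDZ)
  read a, top D: go to q2, push DD → (q2, ε, DDDDZ)
All input consumed in state q2 with stack DDDDZ.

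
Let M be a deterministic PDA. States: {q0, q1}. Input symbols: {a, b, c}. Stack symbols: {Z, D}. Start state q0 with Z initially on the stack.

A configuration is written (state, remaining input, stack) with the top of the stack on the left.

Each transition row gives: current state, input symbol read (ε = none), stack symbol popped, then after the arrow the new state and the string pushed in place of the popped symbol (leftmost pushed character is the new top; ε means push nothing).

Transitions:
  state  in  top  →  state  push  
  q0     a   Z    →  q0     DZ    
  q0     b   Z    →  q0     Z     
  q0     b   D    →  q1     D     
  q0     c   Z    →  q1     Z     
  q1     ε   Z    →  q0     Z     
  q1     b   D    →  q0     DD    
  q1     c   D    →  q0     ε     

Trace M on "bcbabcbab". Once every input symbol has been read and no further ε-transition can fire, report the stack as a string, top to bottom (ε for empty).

(q0, bcbabcbab, Z)
  read b, top Z: go to q0, push Z → (q0, cbabcbab, Z)
  read c, top Z: go to q1, push Z → (q1, babcbab, Z)
  ε-move, top Z: go to q0, push Z → (q0, babcbab, Z)
  read b, top Z: go to q0, push Z → (q0, abcbab, Z)
  read a, top Z: go to q0, push DZ → (q0, bcbab, DZ)
  read b, top D: go to q1, push D → (q1, cbab, DZ)
  read c, top D: go to q0, push ε → (q0, bab, Z)
  read b, top Z: go to q0, push Z → (q0, ab, Z)
  read a, top Z: go to q0, push DZ → (q0, b, DZ)
  read b, top D: go to q1, push D → (q1, ε, DZ)
All input consumed in state q1 with stack DZ.

DZ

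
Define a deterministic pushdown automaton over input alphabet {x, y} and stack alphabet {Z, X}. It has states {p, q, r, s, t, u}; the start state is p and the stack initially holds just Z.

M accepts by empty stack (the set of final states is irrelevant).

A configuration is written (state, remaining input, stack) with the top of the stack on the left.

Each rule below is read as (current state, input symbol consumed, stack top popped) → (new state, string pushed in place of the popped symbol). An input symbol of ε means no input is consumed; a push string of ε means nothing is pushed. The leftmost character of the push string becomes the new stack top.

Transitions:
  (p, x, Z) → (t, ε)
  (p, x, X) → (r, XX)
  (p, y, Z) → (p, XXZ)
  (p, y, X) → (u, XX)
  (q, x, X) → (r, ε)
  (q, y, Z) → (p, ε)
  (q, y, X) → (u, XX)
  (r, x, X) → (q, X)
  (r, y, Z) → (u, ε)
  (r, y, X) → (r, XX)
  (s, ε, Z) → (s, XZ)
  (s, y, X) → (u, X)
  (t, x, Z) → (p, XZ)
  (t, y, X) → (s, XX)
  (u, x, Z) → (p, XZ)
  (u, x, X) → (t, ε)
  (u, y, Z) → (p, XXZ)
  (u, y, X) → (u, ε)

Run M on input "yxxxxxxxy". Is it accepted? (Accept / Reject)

(p, yxxxxxxxy, Z)
  read y, top Z: go to p, push XXZ → (p, xxxxxxxy, XXZ)
  read x, top X: go to r, push XX → (r, xxxxxxy, XXXZ)
  read x, top X: go to q, push X → (q, xxxxxy, XXXZ)
  read x, top X: go to r, push ε → (r, xxxxy, XXZ)
  read x, top X: go to q, push X → (q, xxxy, XXZ)
  read x, top X: go to r, push ε → (r, xxy, XZ)
  read x, top X: go to q, push X → (q, xy, XZ)
  read x, top X: go to r, push ε → (r, y, Z)
  read y, top Z: go to u, push ε → (u, ε, ε)
All input consumed and the stack is empty.

Accept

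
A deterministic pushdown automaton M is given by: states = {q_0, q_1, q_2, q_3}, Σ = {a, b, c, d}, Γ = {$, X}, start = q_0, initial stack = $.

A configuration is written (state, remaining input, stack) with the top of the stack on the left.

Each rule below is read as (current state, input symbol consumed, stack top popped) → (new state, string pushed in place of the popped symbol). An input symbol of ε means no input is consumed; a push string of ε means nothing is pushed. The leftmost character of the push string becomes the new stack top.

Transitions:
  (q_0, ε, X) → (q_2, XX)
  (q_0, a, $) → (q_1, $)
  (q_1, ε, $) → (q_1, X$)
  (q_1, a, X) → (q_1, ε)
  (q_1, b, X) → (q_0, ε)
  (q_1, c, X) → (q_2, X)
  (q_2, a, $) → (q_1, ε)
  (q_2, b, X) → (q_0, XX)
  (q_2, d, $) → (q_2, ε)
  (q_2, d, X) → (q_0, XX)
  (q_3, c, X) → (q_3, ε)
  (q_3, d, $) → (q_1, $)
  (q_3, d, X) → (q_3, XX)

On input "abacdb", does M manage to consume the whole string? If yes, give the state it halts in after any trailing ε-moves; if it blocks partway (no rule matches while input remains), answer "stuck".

q_2

(q_0, abacdb, $)
  read a, top $: go to q_1, push $ → (q_1, bacdb, $)
  ε-move, top $: go to q_1, push X$ → (q_1, bacdb, X$)
  read b, top X: go to q_0, push ε → (q_0, acdb, $)
  read a, top $: go to q_1, push $ → (q_1, cdb, $)
  ε-move, top $: go to q_1, push X$ → (q_1, cdb, X$)
  read c, top X: go to q_2, push X → (q_2, db, X$)
  read d, top X: go to q_0, push XX → (q_0, b, XX$)
  ε-move, top X: go to q_2, push XX → (q_2, b, XXX$)
  read b, top X: go to q_0, push XX → (q_0, ε, XXXX$)
  ε-move, top X: go to q_2, push XX → (q_2, ε, XXXXX$)
All input consumed; M is in state q_2.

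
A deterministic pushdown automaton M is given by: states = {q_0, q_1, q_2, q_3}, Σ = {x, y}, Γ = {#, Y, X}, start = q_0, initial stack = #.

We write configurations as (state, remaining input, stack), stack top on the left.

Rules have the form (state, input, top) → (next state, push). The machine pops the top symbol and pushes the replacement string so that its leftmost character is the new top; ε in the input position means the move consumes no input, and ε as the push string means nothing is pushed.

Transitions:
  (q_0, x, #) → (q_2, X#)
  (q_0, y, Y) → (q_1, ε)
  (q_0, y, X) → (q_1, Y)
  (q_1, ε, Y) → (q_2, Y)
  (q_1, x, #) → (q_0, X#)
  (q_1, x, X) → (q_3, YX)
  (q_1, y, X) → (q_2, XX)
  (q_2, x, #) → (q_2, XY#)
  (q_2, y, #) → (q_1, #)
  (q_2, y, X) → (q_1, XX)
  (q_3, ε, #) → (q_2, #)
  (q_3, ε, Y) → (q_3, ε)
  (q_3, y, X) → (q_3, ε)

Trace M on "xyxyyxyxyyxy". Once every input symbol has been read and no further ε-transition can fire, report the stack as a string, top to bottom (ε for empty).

(q_0, xyxyyxyxyyxy, #) ⊢ (q_2, yxyyxyxyyxy, X#) ⊢ (q_1, xyyxyxyyxy, XX#) ⊢ (q_3, yyxyxyyxy, YXX#) ⊢ (q_3, yyxyxyyxy, XX#) ⊢ (q_3, yxyxyyxy, X#) ⊢ (q_3, xyxyyxy, #) ⊢ (q_2, xyxyyxy, #) ⊢ (q_2, yxyyxy, XY#) ⊢ (q_1, xyyxy, XXY#) ⊢ (q_3, yyxy, YXXY#) ⊢ (q_3, yyxy, XXY#) ⊢ (q_3, yxy, XY#) ⊢ (q_3, xy, Y#) ⊢ (q_3, xy, #) ⊢ (q_2, xy, #) ⊢ (q_2, y, XY#) ⊢ (q_1, ε, XXY#)
All input consumed in state q_1 with stack XXY#.

XXY#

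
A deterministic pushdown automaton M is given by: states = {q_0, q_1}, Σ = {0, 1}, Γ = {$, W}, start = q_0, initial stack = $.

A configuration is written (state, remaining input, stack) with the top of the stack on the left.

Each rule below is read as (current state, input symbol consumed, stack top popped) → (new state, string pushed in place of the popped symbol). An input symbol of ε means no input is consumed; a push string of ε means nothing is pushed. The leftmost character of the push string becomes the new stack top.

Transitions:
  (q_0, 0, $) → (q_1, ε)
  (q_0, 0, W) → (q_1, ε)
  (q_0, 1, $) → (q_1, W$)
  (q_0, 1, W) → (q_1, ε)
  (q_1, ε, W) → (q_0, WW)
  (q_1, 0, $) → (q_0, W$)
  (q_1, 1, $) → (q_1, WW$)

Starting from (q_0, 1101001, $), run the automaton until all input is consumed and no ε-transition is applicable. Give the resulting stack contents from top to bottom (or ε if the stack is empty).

WW$

(q_0, 1101001, $)
  read 1, top $: go to q_1, push W$ → (q_1, 101001, W$)
  ε-move, top W: go to q_0, push WW → (q_0, 101001, WW$)
  read 1, top W: go to q_1, push ε → (q_1, 01001, W$)
  ε-move, top W: go to q_0, push WW → (q_0, 01001, WW$)
  read 0, top W: go to q_1, push ε → (q_1, 1001, W$)
  ε-move, top W: go to q_0, push WW → (q_0, 1001, WW$)
  read 1, top W: go to q_1, push ε → (q_1, 001, W$)
  ε-move, top W: go to q_0, push WW → (q_0, 001, WW$)
  read 0, top W: go to q_1, push ε → (q_1, 01, W$)
  ε-move, top W: go to q_0, push WW → (q_0, 01, WW$)
  read 0, top W: go to q_1, push ε → (q_1, 1, W$)
  ε-move, top W: go to q_0, push WW → (q_0, 1, WW$)
  read 1, top W: go to q_1, push ε → (q_1, ε, W$)
  ε-move, top W: go to q_0, push WW → (q_0, ε, WW$)
All input consumed in state q_0 with stack WW$.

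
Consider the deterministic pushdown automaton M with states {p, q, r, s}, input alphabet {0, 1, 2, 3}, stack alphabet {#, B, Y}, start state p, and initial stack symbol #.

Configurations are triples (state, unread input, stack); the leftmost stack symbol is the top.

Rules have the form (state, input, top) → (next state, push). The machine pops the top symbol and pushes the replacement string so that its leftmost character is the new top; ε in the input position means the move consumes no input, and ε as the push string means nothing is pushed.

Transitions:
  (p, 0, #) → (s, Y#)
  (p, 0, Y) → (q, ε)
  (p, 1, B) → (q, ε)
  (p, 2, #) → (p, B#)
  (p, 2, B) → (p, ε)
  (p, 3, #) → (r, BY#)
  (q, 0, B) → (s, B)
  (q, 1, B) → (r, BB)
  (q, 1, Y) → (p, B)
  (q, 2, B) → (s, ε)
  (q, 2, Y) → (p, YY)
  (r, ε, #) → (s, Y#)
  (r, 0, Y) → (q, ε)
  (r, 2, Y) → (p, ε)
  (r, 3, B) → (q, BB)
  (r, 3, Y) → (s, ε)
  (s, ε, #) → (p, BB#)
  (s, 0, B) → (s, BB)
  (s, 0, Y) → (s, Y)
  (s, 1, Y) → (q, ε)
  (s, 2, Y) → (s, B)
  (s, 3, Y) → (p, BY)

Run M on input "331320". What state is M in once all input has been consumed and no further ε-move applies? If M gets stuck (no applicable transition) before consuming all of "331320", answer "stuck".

(p, 331320, #) ⊢ (r, 31320, BY#) ⊢ (q, 1320, BBY#) ⊢ (r, 320, BBBY#) ⊢ (q, 20, BBBBY#) ⊢ (s, 0, BBBY#) ⊢ (s, ε, BBBBY#)
All input consumed; M is in state s.

s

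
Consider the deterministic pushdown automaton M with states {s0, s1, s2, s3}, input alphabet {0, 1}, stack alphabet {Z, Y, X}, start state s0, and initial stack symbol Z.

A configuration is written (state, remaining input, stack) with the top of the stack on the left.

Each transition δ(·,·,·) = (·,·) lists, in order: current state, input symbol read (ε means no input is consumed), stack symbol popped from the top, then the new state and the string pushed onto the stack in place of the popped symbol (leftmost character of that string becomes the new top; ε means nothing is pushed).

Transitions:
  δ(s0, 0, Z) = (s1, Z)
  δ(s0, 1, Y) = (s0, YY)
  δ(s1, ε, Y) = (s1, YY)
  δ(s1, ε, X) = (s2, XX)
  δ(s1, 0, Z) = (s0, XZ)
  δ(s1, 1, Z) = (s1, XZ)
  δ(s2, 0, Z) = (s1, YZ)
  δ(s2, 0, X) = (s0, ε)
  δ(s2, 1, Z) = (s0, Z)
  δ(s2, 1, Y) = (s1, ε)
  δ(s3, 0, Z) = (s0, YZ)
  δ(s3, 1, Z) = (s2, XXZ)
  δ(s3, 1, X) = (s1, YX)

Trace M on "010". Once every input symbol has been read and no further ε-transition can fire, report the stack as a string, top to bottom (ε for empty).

XZ

(s0, 010, Z) ⊢ (s1, 10, Z) ⊢ (s1, 0, XZ) ⊢ (s2, 0, XXZ) ⊢ (s0, ε, XZ)
All input consumed in state s0 with stack XZ.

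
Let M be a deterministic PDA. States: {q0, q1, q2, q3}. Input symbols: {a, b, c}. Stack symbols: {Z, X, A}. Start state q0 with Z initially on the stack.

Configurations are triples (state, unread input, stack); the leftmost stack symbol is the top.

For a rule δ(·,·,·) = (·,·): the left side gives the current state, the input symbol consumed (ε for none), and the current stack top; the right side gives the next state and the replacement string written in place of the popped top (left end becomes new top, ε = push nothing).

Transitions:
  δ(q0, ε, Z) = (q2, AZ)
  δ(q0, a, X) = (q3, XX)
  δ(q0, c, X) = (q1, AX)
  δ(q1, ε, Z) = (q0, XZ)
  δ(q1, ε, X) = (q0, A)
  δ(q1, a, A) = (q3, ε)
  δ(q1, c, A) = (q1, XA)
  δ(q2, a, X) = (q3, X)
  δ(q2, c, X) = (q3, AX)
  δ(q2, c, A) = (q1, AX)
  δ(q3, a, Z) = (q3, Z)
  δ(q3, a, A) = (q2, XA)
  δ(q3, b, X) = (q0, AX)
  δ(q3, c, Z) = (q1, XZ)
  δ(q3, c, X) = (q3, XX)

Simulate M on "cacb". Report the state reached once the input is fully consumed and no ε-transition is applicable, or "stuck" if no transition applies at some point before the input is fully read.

(q0, cacb, Z) ⊢ (q2, cacb, AZ) ⊢ (q1, acb, AXZ) ⊢ (q3, cb, XZ) ⊢ (q3, b, XXZ) ⊢ (q0, ε, AXXZ)
All input consumed; M is in state q0.

q0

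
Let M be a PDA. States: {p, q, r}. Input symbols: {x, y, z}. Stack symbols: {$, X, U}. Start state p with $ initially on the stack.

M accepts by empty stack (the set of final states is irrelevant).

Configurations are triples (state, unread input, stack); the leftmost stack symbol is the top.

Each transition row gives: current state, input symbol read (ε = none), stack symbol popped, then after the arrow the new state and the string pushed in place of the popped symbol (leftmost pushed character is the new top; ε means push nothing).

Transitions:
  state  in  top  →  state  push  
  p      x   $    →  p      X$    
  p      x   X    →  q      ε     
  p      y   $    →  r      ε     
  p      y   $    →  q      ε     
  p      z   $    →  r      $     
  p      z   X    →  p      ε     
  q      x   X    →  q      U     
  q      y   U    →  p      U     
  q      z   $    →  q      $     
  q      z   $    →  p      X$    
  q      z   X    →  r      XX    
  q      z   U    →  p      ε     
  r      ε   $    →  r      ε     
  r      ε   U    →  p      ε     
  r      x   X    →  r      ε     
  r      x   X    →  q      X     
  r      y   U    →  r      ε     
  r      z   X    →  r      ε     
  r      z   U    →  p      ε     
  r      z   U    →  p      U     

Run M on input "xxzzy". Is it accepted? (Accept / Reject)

One accepting computation: (p, xxzzy, $) ⊢ (p, xzzy, X$) ⊢ (q, zzy, $) ⊢ (p, zy, X$) ⊢ (p, y, $) ⊢ (r, ε, ε)
All input consumed and the stack is empty.

Accept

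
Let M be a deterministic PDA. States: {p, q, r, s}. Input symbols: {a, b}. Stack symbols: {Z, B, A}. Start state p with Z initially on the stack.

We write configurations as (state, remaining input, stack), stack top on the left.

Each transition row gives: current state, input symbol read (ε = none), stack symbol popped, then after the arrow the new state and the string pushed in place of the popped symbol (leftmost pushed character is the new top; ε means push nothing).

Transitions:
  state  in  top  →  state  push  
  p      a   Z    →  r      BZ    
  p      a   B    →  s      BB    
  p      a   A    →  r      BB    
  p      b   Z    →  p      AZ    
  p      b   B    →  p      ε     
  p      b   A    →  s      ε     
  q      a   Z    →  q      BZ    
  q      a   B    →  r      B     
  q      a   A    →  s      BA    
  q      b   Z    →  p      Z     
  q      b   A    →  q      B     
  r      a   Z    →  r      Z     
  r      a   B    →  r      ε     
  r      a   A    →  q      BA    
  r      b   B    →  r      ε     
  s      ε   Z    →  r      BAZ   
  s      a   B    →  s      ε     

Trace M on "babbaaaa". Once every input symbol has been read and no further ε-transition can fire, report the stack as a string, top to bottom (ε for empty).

Z

(p, babbaaaa, Z) ⊢ (p, abbaaaa, AZ) ⊢ (r, bbaaaa, BBZ) ⊢ (r, baaaa, BZ) ⊢ (r, aaaa, Z) ⊢ (r, aaa, Z) ⊢ (r, aa, Z) ⊢ (r, a, Z) ⊢ (r, ε, Z)
All input consumed in state r with stack Z.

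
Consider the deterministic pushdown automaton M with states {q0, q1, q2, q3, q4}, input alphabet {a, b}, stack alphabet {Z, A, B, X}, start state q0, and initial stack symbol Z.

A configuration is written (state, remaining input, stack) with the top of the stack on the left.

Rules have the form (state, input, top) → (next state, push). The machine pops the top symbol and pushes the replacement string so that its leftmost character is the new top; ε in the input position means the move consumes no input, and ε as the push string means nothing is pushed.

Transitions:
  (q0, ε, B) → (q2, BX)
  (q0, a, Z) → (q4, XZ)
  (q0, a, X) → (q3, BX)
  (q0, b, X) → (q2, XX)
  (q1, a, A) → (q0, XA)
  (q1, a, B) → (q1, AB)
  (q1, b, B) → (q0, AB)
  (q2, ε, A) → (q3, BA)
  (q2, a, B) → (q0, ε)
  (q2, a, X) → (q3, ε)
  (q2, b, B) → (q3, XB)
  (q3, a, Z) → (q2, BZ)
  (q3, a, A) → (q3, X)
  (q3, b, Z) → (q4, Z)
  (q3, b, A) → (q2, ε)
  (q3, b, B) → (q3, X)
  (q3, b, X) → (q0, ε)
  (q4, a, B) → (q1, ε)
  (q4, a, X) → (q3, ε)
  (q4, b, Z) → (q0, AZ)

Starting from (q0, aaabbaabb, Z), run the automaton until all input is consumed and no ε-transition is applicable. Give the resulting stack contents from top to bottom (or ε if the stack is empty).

XZ

(q0, aaabbaabb, Z)
  read a, top Z: go to q4, push XZ → (q4, aabbaabb, XZ)
  read a, top X: go to q3, push ε → (q3, abbaabb, Z)
  read a, top Z: go to q2, push BZ → (q2, bbaabb, BZ)
  read b, top B: go to q3, push XB → (q3, baabb, XBZ)
  read b, top X: go to q0, push ε → (q0, aabb, BZ)
  ε-move, top B: go to q2, push BX → (q2, aabb, BXZ)
  read a, top B: go to q0, push ε → (q0, abb, XZ)
  read a, top X: go to q3, push BX → (q3, bb, BXZ)
  read b, top B: go to q3, push X → (q3, b, XXZ)
  read b, top X: go to q0, push ε → (q0, ε, XZ)
All input consumed in state q0 with stack XZ.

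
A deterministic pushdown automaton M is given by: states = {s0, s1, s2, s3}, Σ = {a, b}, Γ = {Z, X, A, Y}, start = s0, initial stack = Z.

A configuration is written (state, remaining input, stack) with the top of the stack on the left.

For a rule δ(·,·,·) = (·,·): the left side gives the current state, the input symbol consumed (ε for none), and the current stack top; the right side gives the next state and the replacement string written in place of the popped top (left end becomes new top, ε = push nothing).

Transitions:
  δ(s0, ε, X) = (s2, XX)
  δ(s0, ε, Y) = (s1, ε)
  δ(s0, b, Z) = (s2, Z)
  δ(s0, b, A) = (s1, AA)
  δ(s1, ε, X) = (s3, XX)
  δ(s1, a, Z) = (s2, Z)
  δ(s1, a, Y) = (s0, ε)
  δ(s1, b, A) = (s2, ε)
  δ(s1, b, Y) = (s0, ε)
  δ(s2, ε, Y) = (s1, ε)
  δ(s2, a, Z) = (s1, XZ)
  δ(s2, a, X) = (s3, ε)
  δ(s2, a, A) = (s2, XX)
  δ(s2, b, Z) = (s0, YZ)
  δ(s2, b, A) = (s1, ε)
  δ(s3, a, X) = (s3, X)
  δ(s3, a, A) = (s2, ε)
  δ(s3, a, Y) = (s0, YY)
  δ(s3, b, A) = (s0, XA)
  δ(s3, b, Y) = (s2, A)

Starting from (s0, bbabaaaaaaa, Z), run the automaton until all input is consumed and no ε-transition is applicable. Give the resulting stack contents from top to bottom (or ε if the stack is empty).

(s0, bbabaaaaaaa, Z) ⊢ (s2, babaaaaaaa, Z) ⊢ (s0, abaaaaaaa, YZ) ⊢ (s1, abaaaaaaa, Z) ⊢ (s2, baaaaaaa, Z) ⊢ (s0, aaaaaaa, YZ) ⊢ (s1, aaaaaaa, Z) ⊢ (s2, aaaaaa, Z) ⊢ (s1, aaaaa, XZ) ⊢ (s3, aaaaa, XXZ) ⊢ (s3, aaaa, XXZ) ⊢ (s3, aaa, XXZ) ⊢ (s3, aa, XXZ) ⊢ (s3, a, XXZ) ⊢ (s3, ε, XXZ)
All input consumed in state s3 with stack XXZ.

XXZ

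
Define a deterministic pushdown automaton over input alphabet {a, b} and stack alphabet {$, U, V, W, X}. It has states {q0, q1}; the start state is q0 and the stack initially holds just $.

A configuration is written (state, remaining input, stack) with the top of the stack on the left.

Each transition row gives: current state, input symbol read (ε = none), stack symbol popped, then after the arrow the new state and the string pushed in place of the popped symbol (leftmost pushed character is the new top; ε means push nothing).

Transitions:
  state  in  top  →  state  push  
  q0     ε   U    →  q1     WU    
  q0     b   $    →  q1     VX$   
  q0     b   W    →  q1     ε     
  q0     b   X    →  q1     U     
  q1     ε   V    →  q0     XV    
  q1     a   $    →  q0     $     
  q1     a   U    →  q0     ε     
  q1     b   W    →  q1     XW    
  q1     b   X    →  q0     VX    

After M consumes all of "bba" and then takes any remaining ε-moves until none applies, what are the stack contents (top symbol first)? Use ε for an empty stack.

(q0, bba, $) ⊢ (q1, ba, VX$) ⊢ (q0, ba, XVX$) ⊢ (q1, a, UVX$) ⊢ (q0, ε, VX$)
All input consumed in state q0 with stack VX$.

VX$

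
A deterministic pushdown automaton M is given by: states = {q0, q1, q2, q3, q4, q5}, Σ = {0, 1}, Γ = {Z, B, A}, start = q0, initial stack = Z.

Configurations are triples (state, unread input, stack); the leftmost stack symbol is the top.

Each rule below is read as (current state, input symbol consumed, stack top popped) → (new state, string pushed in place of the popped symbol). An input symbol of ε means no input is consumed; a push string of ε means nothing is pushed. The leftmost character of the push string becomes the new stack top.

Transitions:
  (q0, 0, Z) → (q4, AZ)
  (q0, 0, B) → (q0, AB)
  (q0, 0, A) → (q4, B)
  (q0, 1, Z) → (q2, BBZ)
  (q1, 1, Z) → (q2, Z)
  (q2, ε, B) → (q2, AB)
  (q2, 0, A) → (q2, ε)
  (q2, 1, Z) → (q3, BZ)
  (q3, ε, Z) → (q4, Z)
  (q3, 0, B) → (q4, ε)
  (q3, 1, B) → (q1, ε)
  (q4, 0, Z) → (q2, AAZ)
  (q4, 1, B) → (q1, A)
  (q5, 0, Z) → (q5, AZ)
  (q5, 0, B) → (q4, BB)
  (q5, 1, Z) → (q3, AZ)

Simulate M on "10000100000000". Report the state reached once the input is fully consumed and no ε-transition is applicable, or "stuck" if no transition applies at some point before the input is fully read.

(q0, 10000100000000, Z) ⊢ (q2, 0000100000000, BBZ) ⊢ (q2, 0000100000000, ABBZ) ⊢ (q2, 000100000000, BBZ) ⊢ (q2, 000100000000, ABBZ) ⊢ (q2, 00100000000, BBZ) ⊢ (q2, 00100000000, ABBZ) ⊢ (q2, 0100000000, BBZ) ⊢ (q2, 0100000000, ABBZ) ⊢ (q2, 100000000, BBZ) ⊢ (q2, 100000000, ABBZ)
No transition for (q2, 1, top A); M blocks with input 100000000 remaining.

stuck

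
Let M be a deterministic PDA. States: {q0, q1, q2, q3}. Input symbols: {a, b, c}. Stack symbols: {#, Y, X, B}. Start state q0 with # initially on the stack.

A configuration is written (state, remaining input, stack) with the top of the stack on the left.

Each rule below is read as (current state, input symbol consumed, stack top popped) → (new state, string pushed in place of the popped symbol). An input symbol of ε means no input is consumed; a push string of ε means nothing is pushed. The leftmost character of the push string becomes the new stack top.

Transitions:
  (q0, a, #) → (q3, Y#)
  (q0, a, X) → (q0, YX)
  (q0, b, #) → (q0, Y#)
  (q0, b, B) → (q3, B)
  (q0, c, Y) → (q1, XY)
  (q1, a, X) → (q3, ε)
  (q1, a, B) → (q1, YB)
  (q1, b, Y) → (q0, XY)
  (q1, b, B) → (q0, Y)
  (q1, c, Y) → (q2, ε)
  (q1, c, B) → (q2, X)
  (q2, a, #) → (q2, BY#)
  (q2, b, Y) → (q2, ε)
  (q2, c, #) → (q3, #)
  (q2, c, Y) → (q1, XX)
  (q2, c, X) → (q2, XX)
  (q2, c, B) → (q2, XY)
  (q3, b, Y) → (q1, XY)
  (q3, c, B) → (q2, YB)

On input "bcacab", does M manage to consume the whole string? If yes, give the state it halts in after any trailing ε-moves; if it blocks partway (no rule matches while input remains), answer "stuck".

stuck

(q0, bcacab, #)
  read b, top #: go to q0, push Y# → (q0, cacab, Y#)
  read c, top Y: go to q1, push XY → (q1, acab, XY#)
  read a, top X: go to q3, push ε → (q3, cab, Y#)
No transition for (q3, c, top Y); M blocks with input cab remaining.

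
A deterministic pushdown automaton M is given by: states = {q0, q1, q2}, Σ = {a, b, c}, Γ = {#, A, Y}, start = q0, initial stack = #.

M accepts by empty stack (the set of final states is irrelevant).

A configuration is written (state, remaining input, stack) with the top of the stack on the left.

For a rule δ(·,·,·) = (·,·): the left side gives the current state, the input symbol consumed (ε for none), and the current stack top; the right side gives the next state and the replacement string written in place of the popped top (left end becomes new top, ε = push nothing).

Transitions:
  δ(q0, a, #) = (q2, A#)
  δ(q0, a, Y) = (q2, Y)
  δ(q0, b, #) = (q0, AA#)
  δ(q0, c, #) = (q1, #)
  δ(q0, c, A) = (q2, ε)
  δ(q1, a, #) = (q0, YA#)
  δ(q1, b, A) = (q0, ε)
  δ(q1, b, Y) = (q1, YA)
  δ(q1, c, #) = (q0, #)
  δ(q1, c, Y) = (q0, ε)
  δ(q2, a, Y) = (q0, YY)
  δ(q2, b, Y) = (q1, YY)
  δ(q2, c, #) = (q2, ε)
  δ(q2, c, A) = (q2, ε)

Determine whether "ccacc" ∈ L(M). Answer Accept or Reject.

Accept

(q0, ccacc, #)
  read c, top #: go to q1, push # → (q1, cacc, #)
  read c, top #: go to q0, push # → (q0, acc, #)
  read a, top #: go to q2, push A# → (q2, cc, A#)
  read c, top A: go to q2, push ε → (q2, c, #)
  read c, top #: go to q2, push ε → (q2, ε, ε)
All input consumed and the stack is empty.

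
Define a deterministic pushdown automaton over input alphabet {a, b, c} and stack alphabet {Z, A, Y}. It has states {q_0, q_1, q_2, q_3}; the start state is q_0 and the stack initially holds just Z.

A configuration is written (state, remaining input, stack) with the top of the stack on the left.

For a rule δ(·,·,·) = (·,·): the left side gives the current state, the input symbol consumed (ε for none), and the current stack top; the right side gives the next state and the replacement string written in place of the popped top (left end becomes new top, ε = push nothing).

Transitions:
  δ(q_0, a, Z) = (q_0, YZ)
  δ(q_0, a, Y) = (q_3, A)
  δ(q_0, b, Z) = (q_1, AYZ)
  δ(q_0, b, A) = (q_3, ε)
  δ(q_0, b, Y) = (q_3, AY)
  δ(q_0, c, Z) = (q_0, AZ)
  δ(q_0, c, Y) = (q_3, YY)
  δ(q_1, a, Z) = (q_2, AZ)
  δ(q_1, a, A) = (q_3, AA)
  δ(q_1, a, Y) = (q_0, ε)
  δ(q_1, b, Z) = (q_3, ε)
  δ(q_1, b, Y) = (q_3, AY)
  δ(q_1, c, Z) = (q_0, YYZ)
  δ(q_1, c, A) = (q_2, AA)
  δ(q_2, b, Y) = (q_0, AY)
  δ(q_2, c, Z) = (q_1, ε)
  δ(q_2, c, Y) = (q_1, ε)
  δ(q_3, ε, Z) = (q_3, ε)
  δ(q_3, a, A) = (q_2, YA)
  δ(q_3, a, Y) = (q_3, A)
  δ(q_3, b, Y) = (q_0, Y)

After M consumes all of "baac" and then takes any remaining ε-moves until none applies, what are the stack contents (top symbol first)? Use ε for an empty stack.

AAYZ

(q_0, baac, Z)
  read b, top Z: go to q_1, push AYZ → (q_1, aac, AYZ)
  read a, top A: go to q_3, push AA → (q_3, ac, AAYZ)
  read a, top A: go to q_2, push YA → (q_2, c, YAAYZ)
  read c, top Y: go to q_1, push ε → (q_1, ε, AAYZ)
All input consumed in state q_1 with stack AAYZ.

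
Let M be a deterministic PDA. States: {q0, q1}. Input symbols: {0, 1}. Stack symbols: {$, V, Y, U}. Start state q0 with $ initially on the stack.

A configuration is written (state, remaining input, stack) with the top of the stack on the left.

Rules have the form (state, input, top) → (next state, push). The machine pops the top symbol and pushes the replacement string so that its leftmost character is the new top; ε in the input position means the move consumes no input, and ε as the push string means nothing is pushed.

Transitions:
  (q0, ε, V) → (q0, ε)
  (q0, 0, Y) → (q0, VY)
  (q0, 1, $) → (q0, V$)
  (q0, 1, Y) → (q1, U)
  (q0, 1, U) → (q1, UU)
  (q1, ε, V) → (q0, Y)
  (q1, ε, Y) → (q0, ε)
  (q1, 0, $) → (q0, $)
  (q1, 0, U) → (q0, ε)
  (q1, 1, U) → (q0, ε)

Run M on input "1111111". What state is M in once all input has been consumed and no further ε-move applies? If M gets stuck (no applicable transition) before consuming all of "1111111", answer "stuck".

(q0, 1111111, $)
  read 1, top $: go to q0, push V$ → (q0, 111111, V$)
  ε-move, top V: go to q0, push ε → (q0, 111111, $)
  read 1, top $: go to q0, push V$ → (q0, 11111, V$)
  ε-move, top V: go to q0, push ε → (q0, 11111, $)
  read 1, top $: go to q0, push V$ → (q0, 1111, V$)
  ε-move, top V: go to q0, push ε → (q0, 1111, $)
  read 1, top $: go to q0, push V$ → (q0, 111, V$)
  ε-move, top V: go to q0, push ε → (q0, 111, $)
  read 1, top $: go to q0, push V$ → (q0, 11, V$)
  ε-move, top V: go to q0, push ε → (q0, 11, $)
  read 1, top $: go to q0, push V$ → (q0, 1, V$)
  ε-move, top V: go to q0, push ε → (q0, 1, $)
  read 1, top $: go to q0, push V$ → (q0, ε, V$)
  ε-move, top V: go to q0, push ε → (q0, ε, $)
All input consumed; M is in state q0.

q0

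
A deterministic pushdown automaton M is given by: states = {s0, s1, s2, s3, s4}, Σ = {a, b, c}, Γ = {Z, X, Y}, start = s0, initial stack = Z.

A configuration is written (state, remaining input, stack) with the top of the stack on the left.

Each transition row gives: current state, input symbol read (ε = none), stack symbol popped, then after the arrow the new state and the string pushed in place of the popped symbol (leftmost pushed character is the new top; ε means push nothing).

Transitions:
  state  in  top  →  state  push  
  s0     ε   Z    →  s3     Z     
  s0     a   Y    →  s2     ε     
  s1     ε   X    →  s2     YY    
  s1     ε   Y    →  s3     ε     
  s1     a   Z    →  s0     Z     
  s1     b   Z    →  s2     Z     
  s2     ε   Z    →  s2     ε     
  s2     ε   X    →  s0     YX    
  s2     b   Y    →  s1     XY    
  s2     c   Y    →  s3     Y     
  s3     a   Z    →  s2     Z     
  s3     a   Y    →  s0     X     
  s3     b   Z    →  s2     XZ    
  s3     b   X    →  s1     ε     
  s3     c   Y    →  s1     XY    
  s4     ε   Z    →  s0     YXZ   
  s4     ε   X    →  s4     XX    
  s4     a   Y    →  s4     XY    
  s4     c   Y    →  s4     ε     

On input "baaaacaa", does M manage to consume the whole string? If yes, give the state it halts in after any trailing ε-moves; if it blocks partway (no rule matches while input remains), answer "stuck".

stuck

(s0, baaaacaa, Z)
  ε-move, top Z: go to s3, push Z → (s3, baaaacaa, Z)
  read b, top Z: go to s2, push XZ → (s2, aaaacaa, XZ)
  ε-move, top X: go to s0, push YX → (s0, aaaacaa, YXZ)
  read a, top Y: go to s2, push ε → (s2, aaacaa, XZ)
  ε-move, top X: go to s0, push YX → (s0, aaacaa, YXZ)
  read a, top Y: go to s2, push ε → (s2, aacaa, XZ)
  ε-move, top X: go to s0, push YX → (s0, aacaa, YXZ)
  read a, top Y: go to s2, push ε → (s2, acaa, XZ)
  ε-move, top X: go to s0, push YX → (s0, acaa, YXZ)
  read a, top Y: go to s2, push ε → (s2, caa, XZ)
  ε-move, top X: go to s0, push YX → (s0, caa, YXZ)
No transition for (s0, c, top Y); M blocks with input caa remaining.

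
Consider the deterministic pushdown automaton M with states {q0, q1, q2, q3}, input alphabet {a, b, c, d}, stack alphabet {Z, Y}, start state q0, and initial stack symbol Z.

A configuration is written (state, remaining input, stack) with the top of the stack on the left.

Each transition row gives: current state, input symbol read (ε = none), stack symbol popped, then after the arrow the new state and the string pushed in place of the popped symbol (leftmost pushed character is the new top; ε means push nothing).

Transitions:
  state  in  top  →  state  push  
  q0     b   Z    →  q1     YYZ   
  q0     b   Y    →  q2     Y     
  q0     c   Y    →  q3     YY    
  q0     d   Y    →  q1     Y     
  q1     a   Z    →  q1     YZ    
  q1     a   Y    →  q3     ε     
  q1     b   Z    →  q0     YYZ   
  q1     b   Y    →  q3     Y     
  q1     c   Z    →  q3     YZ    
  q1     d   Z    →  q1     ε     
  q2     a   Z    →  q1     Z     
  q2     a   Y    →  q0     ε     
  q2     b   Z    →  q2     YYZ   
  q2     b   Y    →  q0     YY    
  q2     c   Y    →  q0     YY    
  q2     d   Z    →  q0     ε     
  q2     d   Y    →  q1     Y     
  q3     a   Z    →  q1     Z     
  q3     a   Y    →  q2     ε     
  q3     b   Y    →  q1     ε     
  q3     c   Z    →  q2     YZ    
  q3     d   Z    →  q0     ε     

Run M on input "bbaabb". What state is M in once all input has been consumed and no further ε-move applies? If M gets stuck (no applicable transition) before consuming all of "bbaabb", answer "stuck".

(q0, bbaabb, Z)
  read b, top Z: go to q1, push YYZ → (q1, baabb, YYZ)
  read b, top Y: go to q3, push Y → (q3, aabb, YYZ)
  read a, top Y: go to q2, push ε → (q2, abb, YZ)
  read a, top Y: go to q0, push ε → (q0, bb, Z)
  read b, top Z: go to q1, push YYZ → (q1, b, YYZ)
  read b, top Y: go to q3, push Y → (q3, ε, YYZ)
All input consumed; M is in state q3.

q3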